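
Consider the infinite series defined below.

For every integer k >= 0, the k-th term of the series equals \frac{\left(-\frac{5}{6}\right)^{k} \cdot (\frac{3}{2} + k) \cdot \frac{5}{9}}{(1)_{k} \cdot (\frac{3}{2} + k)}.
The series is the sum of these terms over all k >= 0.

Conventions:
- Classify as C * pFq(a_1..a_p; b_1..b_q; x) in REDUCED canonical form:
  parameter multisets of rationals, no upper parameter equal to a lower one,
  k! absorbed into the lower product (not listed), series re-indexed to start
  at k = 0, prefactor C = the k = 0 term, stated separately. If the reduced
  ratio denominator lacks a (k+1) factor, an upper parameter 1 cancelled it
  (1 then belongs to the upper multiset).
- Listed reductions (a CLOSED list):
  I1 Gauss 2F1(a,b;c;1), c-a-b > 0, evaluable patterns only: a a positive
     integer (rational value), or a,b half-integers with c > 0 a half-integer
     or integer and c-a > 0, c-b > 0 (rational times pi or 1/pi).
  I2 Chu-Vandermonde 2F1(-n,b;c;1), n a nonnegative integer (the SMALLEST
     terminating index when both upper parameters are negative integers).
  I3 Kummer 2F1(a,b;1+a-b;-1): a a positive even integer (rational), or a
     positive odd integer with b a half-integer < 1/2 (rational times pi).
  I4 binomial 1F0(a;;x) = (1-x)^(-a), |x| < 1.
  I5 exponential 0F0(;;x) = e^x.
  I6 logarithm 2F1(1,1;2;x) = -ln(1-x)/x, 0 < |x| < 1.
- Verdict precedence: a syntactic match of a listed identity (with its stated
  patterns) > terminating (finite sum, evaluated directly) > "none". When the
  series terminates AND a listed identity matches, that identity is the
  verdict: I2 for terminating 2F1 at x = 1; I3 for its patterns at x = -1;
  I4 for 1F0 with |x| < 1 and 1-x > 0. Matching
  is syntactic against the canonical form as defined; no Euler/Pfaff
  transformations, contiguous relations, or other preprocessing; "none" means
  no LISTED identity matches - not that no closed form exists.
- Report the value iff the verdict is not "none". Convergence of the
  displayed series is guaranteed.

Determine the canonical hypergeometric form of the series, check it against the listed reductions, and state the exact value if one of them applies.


With C = \frac{5}{9}: the canonical form is 0F0(-; -; -\frac{5}{6}). Verdict (x = -\frac{5}{6}): the I5 exponential reduction applies (the 0F0 exponential series at x = -\frac{5}{6}). Exact value: \frac{5}{9} \cdot e^{-\frac{5}{6}}.

First insight: from the first term \frac{5}{9}: (1)_k (prefactor 5/9) is k! itself.
Consecutive-term ratio: r(k) = -\frac{5}{6} * 1 / [(k+1)] - rational; roots negated = parameters, x = -\frac{5}{6}, C = \frac{5}{9}.


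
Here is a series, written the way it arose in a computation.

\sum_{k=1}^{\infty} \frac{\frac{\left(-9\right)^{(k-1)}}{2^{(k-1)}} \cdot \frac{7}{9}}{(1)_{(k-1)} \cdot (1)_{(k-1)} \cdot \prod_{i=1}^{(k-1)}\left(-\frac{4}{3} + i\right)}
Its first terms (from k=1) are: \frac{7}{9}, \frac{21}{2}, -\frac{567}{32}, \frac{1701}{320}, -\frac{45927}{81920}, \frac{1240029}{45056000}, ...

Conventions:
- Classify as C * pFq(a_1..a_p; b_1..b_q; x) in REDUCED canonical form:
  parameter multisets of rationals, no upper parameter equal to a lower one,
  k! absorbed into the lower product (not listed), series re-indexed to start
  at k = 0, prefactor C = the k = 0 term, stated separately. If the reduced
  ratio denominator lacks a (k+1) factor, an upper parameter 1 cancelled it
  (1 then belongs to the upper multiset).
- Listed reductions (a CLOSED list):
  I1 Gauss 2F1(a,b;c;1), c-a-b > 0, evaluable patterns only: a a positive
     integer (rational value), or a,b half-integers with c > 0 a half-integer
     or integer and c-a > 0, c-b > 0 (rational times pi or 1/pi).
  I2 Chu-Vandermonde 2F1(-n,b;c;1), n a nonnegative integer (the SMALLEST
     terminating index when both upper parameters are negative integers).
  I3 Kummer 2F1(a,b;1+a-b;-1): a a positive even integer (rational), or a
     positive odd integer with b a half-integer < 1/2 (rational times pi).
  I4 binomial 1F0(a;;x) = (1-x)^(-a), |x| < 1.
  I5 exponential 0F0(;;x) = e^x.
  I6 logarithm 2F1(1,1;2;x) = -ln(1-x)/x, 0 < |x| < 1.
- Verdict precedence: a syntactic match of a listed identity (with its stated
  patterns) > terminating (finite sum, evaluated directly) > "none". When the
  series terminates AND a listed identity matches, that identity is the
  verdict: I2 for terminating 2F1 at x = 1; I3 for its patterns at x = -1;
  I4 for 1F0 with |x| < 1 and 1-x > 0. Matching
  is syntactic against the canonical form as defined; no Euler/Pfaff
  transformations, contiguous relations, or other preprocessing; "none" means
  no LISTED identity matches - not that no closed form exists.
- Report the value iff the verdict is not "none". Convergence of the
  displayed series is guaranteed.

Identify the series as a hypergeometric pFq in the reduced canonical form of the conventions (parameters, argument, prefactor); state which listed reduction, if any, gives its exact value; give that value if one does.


Key observation: t_0 = \frac{7}{9} here, and (1)_k (C = 7/9) is k! itself.
Consecutive-term ratio: r(k) = -\frac{9}{2} * 1 / [(k-\frac{1}{3}) (k+1) (k+1)] - rational; roots negated = parameters, x = -\frac{9}{2}, C = \frac{7}{9}.

Classification (C = \frac{7}{9}): 0F2 with upper {-}, lower {-\frac{1}{3}, 1}, argument x = -\frac{9}{2}. Verdict: none. A 0F2 with upper {-} fits none of I1-I6 at x = -\frac{9}{2}; the sum runs forever.


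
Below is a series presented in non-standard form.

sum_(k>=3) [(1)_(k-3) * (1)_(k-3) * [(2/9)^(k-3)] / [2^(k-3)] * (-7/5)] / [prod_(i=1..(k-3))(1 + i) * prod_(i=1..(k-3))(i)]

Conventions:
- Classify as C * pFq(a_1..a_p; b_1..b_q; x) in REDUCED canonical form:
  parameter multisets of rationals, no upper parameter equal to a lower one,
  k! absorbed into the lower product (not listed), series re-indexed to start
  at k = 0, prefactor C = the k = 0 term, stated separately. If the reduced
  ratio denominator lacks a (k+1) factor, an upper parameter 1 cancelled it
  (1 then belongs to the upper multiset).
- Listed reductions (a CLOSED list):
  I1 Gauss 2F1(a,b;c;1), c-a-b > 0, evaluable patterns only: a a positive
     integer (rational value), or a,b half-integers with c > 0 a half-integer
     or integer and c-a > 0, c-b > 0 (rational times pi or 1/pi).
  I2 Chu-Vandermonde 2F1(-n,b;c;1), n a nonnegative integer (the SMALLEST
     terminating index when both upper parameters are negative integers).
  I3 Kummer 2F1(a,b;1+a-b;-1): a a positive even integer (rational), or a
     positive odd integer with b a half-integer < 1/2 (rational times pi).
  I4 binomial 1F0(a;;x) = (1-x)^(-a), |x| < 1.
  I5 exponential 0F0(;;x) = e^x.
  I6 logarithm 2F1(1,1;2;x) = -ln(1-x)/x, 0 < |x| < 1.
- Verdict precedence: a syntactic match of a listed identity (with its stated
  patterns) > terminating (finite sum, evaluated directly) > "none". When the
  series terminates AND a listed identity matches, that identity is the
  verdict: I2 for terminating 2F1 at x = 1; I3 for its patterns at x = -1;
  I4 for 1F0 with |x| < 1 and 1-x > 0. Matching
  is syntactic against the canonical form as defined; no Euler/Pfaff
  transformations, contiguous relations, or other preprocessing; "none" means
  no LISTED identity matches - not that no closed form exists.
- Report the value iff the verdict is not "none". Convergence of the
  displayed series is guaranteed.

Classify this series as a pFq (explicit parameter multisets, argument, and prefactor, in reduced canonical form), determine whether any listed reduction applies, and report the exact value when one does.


x = 1/9 here; the reduced form reads 2F1, upper {1, 1}, lower {2}, C = -7/5. Verdict (x = 1/9): the I6 logarithm reduction applies (the logarithm: parameters (1,1;2), x = 1/9). Sum: (63/5) * ln(8/9).

Key observation: with t_0 = -7/5, the product of the first k integers (prefactor -7/5) is k!.
Consecutive-term ratio: r(k) = (1/9) * (k+1) (k+1) / [(k+2) (k+1)] ; factor over Q: parameters, x = (1/9), and C = -7/5.


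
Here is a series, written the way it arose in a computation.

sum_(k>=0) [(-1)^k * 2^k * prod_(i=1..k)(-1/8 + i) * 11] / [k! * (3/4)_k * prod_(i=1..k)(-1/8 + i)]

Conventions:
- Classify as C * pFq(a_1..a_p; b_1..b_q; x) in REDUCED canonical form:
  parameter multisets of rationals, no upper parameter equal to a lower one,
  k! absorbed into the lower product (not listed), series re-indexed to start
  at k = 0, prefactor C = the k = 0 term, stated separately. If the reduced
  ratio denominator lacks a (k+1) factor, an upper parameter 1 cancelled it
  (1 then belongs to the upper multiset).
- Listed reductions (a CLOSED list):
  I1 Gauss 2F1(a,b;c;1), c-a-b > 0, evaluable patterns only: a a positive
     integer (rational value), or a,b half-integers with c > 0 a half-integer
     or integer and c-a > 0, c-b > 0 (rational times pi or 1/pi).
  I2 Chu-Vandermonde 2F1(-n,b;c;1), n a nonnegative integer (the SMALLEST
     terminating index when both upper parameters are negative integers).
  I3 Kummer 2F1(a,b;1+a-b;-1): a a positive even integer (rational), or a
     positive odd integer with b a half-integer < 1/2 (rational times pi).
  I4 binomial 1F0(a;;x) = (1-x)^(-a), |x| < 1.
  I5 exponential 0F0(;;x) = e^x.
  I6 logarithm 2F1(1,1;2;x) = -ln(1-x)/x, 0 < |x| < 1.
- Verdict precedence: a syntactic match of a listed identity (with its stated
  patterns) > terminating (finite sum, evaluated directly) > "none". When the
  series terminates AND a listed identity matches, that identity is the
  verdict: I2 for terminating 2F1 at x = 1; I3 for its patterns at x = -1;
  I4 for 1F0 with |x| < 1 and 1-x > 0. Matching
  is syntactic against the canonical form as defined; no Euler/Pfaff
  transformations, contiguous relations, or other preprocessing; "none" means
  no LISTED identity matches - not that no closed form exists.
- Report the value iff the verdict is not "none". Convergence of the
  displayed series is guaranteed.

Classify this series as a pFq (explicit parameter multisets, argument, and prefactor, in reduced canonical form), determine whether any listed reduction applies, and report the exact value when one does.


The tell: t_0 being 11, the running product (prefactor 11) telescopes to a rising factorial.
Consecutive-term ratio: r(k) = (-2) * 1 / [(k+3/4) (k+1)] - rational; roots negated = parameters, x = (-2), C = 11.

Prefactor 11, argument -2: 0F1 with upper {-} over lower {3/4}. Verdict: none - at argument -2 the multisets {-} ; {3/4} match no listed identity.


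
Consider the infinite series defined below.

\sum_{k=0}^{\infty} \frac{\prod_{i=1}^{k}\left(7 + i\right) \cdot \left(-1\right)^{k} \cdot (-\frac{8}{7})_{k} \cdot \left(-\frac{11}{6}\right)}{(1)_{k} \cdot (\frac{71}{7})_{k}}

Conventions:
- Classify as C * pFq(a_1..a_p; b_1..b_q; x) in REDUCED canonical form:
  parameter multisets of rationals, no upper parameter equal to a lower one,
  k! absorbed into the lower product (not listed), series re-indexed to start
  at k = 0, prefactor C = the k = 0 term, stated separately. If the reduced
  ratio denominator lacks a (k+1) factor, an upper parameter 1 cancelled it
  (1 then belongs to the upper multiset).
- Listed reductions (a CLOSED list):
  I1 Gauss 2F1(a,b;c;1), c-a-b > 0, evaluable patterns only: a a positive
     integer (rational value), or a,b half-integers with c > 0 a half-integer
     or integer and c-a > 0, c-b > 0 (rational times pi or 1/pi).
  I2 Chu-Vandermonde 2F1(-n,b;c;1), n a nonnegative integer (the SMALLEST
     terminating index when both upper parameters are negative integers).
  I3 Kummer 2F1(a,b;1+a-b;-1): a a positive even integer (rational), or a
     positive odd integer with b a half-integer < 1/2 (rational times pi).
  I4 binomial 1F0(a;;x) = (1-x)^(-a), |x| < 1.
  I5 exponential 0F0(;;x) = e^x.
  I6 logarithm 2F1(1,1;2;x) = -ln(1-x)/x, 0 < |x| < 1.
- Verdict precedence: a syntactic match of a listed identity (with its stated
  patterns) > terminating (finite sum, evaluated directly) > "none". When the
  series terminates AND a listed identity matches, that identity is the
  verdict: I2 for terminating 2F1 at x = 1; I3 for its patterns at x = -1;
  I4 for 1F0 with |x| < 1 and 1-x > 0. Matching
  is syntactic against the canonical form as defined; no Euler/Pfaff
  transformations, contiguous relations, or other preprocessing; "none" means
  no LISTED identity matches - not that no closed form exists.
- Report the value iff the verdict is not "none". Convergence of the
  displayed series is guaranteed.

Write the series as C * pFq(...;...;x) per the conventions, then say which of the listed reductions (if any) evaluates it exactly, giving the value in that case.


This is -\frac{11}{6} * 2F1(-\frac{8}{7}, 8; \frac{71}{7}; -1) in reduced canonical form. Verdict at x = -1: the Kummer evaluation I3 matches (x = -1; c = \frac{71}{7} equals 1+a-b for upper {-\frac{8}{7}, 8}: listed pattern). Sum: -\frac{179740}{50421}.

Structural cue: t_0 being -\frac{11}{6}, the running product (C = -11/6) telescopes to a rising factorial.
Consecutive-term ratio: r(k) = -1 * (k-\frac{8}{7}) (k+8) / [(k+\frac{71}{7}) (k+1)] - poly over poly, x = -1 from leading terms; C = -\frac{11}{6} at k = 0.


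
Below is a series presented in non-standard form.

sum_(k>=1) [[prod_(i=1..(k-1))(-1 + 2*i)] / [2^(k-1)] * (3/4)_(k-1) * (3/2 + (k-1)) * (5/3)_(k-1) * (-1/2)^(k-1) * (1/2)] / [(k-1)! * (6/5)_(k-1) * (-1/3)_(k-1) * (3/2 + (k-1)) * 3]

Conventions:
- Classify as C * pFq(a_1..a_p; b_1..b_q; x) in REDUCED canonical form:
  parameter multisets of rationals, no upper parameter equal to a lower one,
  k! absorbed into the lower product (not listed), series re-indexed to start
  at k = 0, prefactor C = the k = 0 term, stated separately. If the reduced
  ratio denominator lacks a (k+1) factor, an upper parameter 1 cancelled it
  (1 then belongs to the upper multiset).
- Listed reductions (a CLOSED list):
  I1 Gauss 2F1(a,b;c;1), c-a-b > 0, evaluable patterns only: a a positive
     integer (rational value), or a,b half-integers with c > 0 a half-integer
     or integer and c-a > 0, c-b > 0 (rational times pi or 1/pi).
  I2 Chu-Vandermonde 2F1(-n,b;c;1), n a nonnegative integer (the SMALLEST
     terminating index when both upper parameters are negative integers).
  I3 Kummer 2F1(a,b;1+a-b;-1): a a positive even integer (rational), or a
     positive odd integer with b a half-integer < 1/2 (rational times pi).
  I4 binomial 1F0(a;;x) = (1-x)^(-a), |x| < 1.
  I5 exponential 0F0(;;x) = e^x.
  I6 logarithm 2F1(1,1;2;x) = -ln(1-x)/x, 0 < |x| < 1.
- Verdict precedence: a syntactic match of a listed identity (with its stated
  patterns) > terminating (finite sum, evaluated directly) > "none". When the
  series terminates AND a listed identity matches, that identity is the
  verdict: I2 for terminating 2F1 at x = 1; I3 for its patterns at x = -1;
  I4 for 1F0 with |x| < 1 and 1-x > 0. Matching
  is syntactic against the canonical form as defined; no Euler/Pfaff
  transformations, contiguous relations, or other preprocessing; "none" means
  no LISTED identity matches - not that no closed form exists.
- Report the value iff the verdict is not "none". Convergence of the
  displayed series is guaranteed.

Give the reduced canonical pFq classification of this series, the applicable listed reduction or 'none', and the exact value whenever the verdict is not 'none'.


This is 1/6 * 3F2(1/2, 3/4, 5/3; -1/3, 6/5; -1/2) in reduced canonical form. Verdict: none. No listed pattern accepts 3F2(1/2, 3/4, 5/3; -1/3, 6/5; -1/2).

Structural cue: t_0 being 1/6, striking the common factor k + 3/2 reduces the term (prefactor 1/6).
Consecutive-term ratio: r(k) = (-1/2) * (k+1/2) (k+3/4) (k+5/3) / [(k-1/3) (k+6/5) (k+1)] - rational in k, leading ratio (-1/2); with t_0 = 1/6, classification follows.


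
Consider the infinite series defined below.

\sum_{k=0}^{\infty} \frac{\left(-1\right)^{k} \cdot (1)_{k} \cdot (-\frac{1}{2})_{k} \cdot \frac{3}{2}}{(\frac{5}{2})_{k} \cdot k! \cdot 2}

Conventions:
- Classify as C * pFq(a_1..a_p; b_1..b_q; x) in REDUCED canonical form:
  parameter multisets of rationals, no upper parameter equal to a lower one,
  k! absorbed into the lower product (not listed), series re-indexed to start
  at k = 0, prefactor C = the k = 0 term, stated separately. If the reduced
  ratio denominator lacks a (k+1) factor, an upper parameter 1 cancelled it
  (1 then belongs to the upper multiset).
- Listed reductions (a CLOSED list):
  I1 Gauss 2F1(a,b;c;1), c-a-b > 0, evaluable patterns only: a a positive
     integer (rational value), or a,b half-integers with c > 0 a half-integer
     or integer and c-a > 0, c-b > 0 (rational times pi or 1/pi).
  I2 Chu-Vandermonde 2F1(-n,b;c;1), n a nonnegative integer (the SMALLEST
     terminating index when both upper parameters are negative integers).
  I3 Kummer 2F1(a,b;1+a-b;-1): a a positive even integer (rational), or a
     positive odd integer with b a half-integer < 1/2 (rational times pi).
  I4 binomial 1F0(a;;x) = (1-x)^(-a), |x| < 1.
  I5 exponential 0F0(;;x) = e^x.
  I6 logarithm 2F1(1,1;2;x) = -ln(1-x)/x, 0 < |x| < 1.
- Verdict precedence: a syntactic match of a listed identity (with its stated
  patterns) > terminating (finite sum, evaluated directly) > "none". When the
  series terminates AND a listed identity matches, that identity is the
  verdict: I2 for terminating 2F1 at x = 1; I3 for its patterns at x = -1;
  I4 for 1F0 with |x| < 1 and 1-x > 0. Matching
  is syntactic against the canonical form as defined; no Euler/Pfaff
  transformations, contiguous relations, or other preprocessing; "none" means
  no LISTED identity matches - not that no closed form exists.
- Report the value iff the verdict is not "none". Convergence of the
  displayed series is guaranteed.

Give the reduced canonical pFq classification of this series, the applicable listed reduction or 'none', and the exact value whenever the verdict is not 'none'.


x = -1 here; the reduced form reads 2F1, upper {-\frac{1}{2}, 1}, lower {\frac{5}{2}}, C = \frac{3}{4}. Verdict: this is the Kummer evaluation I3 (x = -1; c = \frac{5}{2} equals 1+a-b for upper {-\frac{1}{2}, 1}: listed pattern). Value: \frac{9}{32} \cdot \pi.

Key observation: from the first term \frac{3}{4}: the constant factors (prefactor 3/4) combine into one prefactor.
Step ratio: r(k) = -1 * (k-\frac{1}{2}) (k+1) / [(k+\frac{5}{2}) (k+1)] - rational in k. x = -1; t_0 = \frac{3}{4}; negate the roots.


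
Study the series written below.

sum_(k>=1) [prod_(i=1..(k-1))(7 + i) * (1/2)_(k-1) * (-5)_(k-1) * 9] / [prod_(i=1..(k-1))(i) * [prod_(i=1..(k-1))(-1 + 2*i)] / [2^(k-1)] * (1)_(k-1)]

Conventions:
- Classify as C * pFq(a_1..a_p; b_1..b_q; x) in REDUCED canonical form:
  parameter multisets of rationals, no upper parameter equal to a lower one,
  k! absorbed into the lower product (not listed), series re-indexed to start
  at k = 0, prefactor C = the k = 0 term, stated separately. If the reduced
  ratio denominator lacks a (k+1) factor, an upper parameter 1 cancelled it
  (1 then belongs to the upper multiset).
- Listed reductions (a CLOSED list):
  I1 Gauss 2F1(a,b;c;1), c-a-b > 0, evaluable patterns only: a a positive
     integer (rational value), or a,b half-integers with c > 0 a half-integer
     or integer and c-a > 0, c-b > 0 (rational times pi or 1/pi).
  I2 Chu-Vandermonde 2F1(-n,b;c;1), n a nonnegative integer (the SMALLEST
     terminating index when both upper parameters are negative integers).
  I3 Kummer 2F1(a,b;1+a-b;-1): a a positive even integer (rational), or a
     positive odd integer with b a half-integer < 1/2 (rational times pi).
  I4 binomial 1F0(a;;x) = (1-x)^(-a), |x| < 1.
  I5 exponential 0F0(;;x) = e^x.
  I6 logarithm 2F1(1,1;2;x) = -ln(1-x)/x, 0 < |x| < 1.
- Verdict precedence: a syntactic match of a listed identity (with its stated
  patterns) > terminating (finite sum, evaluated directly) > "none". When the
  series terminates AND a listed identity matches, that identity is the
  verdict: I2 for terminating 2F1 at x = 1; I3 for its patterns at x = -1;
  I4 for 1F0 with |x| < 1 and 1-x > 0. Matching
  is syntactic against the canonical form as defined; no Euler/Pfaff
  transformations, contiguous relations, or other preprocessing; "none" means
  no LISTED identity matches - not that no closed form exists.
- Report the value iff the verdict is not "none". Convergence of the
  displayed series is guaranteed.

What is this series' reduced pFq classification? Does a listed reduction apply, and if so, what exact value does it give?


Structural cue: t_0 = 9 here, and the running product (prefactor 9) telescopes to a rising factorial.
Ratio: r(k) = 1 * (k-5) (k+8) / [(k+1) (k+1)] ; factor over Q: parameters, x = 1, and C = 9.

Prefactor 9, argument 1: 2F1 with upper {-5, 8} over lower {1}. Verdict (x = 1): Vandermonde's identity (I2) applies (terminating 2F1 at x = 1 with n = 5, b = 8, c = 1). Its exact value is -189.


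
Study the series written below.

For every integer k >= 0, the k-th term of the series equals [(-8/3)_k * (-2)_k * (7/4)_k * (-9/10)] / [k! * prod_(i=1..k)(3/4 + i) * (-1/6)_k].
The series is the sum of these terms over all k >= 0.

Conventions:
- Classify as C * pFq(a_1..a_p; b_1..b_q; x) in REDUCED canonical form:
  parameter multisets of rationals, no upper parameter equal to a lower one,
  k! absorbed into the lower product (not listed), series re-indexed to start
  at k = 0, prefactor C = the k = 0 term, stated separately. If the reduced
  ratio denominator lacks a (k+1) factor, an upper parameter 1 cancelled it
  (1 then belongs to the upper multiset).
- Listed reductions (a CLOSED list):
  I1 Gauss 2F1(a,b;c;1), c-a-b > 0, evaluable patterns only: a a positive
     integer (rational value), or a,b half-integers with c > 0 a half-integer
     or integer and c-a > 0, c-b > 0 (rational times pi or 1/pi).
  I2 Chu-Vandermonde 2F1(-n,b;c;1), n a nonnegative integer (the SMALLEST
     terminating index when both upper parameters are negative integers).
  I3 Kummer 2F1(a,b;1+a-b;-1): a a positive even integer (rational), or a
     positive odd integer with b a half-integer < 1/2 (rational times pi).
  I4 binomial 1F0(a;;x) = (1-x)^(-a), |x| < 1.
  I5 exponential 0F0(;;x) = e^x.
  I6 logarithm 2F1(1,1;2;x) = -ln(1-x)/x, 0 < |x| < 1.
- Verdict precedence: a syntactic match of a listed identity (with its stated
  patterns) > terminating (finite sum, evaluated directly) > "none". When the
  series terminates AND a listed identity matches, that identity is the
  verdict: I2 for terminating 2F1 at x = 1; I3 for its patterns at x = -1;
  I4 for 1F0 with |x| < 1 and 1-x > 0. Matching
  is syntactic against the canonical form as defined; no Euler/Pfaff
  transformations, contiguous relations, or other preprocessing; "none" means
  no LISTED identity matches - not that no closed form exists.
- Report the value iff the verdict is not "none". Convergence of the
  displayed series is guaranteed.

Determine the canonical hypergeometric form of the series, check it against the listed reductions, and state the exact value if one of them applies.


At argument 1: a 2F1 with upper {-8/3, -2}, lower {-1/6}, scaled by C = -9/10. Verdict: the Chu-Vandermonde identity I2 applies (terminating 2F1 at x = 1 with n = 2, b = -8/3, c = -1/6). Value: 567/10.

Key step: from the first term -9/10: the parameter 7/4 appears in both the upper and lower lists and cancels.
Consecutive-term ratio: r(k) = 1 * (k-8/3) (k-2) / [(k-1/6) (k+1)] - rational; roots negated = parameters, x = 1, C = -9/10.


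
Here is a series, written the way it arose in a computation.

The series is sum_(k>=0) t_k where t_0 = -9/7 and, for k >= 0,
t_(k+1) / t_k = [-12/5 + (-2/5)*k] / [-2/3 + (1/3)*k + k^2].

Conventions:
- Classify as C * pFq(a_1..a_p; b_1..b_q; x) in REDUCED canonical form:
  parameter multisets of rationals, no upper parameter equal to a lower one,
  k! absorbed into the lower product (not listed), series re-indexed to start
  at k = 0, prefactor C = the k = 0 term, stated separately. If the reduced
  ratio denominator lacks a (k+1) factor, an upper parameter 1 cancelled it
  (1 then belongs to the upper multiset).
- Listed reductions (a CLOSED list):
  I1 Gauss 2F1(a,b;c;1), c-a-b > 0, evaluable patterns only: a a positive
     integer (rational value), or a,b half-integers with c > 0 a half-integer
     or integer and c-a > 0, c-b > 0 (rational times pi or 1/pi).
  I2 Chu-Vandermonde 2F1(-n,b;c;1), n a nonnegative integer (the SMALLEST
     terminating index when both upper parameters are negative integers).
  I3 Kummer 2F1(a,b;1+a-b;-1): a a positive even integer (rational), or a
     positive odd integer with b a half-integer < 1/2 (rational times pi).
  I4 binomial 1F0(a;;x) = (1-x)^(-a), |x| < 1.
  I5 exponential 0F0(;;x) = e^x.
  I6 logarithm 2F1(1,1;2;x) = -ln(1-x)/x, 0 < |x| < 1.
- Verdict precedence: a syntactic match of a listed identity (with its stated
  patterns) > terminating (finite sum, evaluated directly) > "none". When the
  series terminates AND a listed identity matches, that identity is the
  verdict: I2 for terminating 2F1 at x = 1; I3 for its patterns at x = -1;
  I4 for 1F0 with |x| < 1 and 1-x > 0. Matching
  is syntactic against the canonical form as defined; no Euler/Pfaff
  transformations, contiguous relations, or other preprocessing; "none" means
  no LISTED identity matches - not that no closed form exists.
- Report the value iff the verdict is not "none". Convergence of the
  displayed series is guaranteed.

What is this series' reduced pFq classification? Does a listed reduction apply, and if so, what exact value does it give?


x = -2/5 here; the reduced form reads 1F1, upper {6}, lower {-2/3}, C = -9/7. Verdict: none. A 1F1 with upper {6} fits none of I1-I6 at x = -2/5; the sum runs forever.

The tell: with t_0 = -9/7, roots of the ratio polynomials (C = -9/7) are the negated parameters.
Adjacent-term ratio: r(k) = (-2/5) * (k+6) / [(k-2/3) (k+1)] - rational; roots negated = parameters, x = (-2/5), C = -9/7.


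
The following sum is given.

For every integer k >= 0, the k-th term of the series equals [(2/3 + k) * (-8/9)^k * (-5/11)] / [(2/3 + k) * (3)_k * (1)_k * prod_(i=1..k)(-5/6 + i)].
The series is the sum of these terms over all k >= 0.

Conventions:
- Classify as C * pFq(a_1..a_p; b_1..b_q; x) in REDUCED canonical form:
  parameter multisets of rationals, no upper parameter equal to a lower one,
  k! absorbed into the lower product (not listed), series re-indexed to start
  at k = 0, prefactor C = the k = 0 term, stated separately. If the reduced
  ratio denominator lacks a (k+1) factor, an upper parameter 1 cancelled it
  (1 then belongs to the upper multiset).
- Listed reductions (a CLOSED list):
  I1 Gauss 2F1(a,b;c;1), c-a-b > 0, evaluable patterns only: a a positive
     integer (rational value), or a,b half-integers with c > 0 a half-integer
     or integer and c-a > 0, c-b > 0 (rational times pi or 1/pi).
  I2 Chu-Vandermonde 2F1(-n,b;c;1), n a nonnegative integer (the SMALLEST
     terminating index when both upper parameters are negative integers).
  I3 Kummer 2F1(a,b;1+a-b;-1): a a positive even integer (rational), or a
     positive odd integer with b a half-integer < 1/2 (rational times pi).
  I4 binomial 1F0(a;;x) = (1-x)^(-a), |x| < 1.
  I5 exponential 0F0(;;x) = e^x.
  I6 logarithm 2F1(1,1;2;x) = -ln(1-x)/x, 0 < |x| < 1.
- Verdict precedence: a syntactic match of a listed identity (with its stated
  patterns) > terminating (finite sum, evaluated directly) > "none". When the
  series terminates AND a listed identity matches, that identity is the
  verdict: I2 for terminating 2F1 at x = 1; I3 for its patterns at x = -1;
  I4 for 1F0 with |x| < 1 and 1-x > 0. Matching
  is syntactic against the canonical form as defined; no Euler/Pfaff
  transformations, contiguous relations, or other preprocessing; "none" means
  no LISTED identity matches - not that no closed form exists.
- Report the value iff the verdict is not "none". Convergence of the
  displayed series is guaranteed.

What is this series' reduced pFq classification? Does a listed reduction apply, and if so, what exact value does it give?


Structural cue: t_0 = -5/11 here, and the lower running product (prefactor -5/11) is a rising factorial.
Adjacent-term ratio: r(k) = (-8/9) * 1 / [(k+1/6) (k+3) (k+1)] ; factor over Q: parameters, x = (-8/9), and C = -5/11.

x = -8/9 here; the reduced form reads 0F2, upper {-}, lower {1/6, 3}, C = -5/11. Verdict: none. Every listed pattern misses the 0F2 form at -8/9, upper {-}.


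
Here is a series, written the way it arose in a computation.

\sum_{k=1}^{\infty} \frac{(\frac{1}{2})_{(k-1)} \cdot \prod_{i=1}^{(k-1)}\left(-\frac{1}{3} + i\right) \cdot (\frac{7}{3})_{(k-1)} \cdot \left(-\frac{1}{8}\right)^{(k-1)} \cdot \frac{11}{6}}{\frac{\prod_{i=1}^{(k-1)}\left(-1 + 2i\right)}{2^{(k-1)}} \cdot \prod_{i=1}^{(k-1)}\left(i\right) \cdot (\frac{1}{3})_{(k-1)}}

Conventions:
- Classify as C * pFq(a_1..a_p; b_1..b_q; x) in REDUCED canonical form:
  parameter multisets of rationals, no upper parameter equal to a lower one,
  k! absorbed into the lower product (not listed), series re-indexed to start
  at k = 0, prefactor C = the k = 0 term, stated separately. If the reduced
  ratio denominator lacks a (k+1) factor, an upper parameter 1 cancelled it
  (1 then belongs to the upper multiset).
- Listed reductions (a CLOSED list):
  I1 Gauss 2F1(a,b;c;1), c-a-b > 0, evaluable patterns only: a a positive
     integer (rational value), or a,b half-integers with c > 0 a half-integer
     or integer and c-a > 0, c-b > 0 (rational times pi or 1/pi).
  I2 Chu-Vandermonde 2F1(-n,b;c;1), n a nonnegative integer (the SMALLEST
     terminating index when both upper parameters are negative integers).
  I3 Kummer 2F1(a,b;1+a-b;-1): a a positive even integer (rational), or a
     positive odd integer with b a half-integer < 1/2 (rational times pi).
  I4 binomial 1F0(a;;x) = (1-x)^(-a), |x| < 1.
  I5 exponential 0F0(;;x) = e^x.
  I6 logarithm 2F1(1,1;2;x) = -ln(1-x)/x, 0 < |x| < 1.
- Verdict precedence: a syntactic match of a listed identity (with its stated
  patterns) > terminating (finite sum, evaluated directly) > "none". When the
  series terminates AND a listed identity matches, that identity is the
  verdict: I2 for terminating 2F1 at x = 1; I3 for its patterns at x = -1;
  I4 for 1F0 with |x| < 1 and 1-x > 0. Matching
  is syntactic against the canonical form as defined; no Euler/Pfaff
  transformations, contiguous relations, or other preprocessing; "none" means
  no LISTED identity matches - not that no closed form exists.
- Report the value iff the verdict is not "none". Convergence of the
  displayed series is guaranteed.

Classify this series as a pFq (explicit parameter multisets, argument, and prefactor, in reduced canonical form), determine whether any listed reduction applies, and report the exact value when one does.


Reduced: x = -\frac{1}{8}, 2F1, upper = {\frac{2}{3}, \frac{7}{3}}, lower = {\frac{1}{3}}, C = \frac{11}{6}. Verdict: none - at argument -\frac{1}{8} the multisets {\frac{2}{3}, \frac{7}{3}} ; {\frac{1}{3}} match no listed identity.

Structural cue: from the first term \frac{11}{6}: the lower odd product (C = 11/6) is 2^k (1/2)_k.
Step ratio: r(k) = -\frac{1}{8} * (k+\frac{2}{3}) (k+\frac{7}{3}) / [(k+\frac{1}{3}) (k+1)] - poly over poly, x = -\frac{1}{8} from leading terms; C = \frac{11}{6} at k = 0.


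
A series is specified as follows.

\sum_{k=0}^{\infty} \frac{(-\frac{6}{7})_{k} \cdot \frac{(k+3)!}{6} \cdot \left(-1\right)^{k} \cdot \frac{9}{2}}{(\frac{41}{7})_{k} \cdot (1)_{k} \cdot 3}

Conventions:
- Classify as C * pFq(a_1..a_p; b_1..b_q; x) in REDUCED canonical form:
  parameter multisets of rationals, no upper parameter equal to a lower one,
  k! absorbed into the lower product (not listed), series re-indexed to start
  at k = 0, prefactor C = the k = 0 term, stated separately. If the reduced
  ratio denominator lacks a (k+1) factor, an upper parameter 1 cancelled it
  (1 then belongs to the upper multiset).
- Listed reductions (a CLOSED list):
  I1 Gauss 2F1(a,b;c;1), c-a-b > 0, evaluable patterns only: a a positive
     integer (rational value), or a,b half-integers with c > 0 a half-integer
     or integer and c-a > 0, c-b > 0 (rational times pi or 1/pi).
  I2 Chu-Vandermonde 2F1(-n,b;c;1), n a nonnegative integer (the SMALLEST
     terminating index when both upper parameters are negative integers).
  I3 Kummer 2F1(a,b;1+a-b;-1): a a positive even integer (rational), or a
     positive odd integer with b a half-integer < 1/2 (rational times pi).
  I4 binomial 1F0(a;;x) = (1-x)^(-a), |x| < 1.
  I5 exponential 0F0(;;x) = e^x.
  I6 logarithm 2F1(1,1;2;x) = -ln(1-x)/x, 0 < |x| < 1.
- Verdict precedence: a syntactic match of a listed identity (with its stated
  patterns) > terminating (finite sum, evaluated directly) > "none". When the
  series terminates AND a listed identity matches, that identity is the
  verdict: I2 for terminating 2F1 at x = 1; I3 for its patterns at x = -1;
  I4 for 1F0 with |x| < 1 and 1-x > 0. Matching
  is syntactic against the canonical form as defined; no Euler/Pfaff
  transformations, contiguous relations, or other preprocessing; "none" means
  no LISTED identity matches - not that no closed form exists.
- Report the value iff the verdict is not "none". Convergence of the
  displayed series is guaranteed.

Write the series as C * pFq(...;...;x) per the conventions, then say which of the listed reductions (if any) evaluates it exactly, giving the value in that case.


This is \frac{3}{2} * 2F1(-\frac{6}{7}, 4; \frac{41}{7}; -1) in reduced canonical form. Verdict at x = -1: Kummer (I3) matches (x = -1; c = \frac{41}{7} equals 1+a-b for upper {-\frac{6}{7}, 4}: listed pattern). Exact value: \frac{459}{196}.

Key observation: t_0 = \frac{3}{2} here, and the factorial ratio (C = 3/2) (k+a-1)!/(a-1)! is a rising factorial (a)_k.
Adjacent-term ratio: r(k) = -1 * (k-\frac{6}{7}) (k+4) / [(k+\frac{41}{7}) (k+1)] - rational; roots negated = parameters, x = -1, C = \frac{3}{2}.


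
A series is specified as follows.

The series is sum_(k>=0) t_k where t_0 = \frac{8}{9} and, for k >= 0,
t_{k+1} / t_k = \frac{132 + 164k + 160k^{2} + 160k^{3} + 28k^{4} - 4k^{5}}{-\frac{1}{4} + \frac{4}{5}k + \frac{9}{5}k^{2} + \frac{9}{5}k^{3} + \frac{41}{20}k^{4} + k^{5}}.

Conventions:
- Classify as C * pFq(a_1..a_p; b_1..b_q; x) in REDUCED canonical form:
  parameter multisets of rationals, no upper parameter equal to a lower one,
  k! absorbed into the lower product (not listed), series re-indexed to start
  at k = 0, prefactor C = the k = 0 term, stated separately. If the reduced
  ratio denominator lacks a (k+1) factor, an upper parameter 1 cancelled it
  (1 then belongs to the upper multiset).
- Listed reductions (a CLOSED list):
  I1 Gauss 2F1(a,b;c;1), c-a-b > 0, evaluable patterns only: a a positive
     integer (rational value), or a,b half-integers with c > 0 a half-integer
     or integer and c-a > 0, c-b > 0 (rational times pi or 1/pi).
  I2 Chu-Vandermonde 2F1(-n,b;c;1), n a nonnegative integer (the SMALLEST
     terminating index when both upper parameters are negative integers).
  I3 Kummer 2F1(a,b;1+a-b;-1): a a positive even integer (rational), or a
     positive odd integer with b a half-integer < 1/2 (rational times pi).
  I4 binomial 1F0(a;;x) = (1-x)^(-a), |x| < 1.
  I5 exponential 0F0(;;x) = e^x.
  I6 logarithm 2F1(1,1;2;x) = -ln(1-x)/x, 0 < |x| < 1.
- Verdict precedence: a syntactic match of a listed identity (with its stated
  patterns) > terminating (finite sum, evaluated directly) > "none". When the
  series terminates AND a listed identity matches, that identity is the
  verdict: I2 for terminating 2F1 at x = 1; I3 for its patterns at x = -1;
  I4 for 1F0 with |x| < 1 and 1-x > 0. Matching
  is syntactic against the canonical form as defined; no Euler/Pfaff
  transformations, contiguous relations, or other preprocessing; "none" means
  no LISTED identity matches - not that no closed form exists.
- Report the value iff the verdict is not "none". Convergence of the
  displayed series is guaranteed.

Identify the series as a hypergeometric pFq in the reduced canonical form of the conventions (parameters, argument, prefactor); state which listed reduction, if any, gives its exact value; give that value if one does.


Key step: with t_0 = \frac{8}{9}, the expanded ratio factors over Q; C = 8/9, roots give parameters.
Ratio: r(k) = -4 * (k-11) (k+1) (k+3) / [(k-\frac{1}{5}) (k+\frac{5}{4}) (k+1)] - rational in k, leading ratio -4; with t_0 = \frac{8}{9}, classification follows.

Canonical form: C = \frac{8}{9} times 3F2 with upper {-11, 1, 3}, lower {-\frac{1}{5}, \frac{5}{4}}, x = -4. Verdict: terminating - upper -11 stops the sum at k = 11; the 12 terms are added exactly. Exact value: -\frac{152943620086213163687999576}{1566316666499949}.


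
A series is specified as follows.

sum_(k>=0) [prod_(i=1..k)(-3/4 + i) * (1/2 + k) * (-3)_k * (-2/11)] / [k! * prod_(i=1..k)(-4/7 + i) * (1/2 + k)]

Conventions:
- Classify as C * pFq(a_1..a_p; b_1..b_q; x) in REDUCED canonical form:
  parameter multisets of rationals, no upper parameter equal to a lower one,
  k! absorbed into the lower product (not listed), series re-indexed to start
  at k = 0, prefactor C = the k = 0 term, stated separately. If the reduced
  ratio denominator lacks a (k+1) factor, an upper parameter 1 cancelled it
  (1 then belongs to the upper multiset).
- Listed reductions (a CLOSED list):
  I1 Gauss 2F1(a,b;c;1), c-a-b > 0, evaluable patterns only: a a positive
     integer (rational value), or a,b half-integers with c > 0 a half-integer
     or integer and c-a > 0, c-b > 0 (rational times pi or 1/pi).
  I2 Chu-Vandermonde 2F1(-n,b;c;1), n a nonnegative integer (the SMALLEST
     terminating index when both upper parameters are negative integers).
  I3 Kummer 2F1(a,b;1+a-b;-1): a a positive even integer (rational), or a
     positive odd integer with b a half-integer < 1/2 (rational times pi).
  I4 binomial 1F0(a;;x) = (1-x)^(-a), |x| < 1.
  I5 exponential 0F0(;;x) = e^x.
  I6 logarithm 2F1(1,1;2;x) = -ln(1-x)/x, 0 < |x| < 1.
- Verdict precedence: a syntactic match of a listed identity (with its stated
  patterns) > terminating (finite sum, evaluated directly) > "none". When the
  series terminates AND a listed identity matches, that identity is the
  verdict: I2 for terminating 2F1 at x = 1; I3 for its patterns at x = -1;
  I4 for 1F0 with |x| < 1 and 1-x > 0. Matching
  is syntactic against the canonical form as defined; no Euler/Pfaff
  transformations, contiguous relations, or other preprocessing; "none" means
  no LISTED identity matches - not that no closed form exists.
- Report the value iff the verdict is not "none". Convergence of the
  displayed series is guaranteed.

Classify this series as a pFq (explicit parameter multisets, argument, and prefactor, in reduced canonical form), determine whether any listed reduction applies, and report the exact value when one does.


The series (x = 1) is 2F1: upper {-3, 1/4}, lower {3/7}, prefactor -2/11. Verdict: Vandermonde's identity (I2) applies (terminating 2F1 at x = 1 with n = 3, b = 1/4, c = 3/7). Its exact value is -61/1088.

Key observation: with t_0 = -2/11, the lower running product (prefactor -2/11) is a rising factorial.
Step ratio: r(k) = 1 * (k-3) (k+1/4) / [(k+3/7) (k+1)] ; factor over Q: parameters, x = 1, and C = -2/11.


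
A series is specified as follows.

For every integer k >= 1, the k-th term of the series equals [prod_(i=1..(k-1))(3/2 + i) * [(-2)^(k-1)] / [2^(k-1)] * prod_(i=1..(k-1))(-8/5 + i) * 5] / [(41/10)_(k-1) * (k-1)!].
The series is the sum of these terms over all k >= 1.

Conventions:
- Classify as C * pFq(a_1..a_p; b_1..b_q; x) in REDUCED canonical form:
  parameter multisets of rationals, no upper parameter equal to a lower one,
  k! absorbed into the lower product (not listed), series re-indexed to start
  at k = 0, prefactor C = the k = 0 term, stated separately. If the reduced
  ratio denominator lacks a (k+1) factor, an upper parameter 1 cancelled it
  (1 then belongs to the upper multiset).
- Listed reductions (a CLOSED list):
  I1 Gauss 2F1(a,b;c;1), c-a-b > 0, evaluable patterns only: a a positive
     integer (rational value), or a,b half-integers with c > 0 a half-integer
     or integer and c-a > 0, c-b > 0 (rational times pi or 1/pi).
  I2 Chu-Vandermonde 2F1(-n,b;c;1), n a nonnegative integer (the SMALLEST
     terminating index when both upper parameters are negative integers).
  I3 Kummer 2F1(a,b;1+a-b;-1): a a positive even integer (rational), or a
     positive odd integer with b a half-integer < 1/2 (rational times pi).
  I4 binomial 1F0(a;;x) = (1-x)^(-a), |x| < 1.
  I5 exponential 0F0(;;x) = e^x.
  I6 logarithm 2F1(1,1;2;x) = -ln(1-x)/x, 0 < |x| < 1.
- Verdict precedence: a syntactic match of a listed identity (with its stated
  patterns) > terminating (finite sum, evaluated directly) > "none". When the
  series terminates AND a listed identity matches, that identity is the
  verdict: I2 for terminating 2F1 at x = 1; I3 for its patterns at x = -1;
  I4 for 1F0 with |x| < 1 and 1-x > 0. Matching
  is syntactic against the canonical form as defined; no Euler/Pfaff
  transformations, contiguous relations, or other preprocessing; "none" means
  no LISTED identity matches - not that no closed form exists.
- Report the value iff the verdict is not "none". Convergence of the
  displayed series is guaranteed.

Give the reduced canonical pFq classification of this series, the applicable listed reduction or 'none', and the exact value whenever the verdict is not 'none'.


Classification (C = 5): 2F1 with upper {-3/5, 5/2}, lower {41/10}, argument x = -1. Verdict: none - at argument -1 the multisets {-3/5, 5/2} ; {41/10} match no listed identity.

Structural cue: t_0 being 5, the two k-th powers (C = 5, x = -1) combine into one argument.
Ratio: r(k) = (-1) * (k-3/5) (k+5/2) / [(k+41/10) (k+1)] ; factor over Q: parameters, x = (-1), and C = 5.
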